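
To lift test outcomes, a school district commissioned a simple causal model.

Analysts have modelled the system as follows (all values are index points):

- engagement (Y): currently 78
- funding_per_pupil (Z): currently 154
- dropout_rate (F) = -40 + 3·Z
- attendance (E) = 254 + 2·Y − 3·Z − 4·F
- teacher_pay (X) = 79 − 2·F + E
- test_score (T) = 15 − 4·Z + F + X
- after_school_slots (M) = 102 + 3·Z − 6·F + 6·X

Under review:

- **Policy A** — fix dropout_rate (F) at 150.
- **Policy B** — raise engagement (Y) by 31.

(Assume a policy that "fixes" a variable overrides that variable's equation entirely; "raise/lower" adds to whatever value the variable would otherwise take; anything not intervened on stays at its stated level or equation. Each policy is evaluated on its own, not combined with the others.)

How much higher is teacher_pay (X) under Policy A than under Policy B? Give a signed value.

Policy A (F := 150):
  Y = 78
  Z = 154
  F = 150
  E = 254 + 2·78 − 3·154 − 4·150 = -652
  X = 79 − 2·150 + (-652) = -873
Policy B (Y + 31):
  Y = 78 + 31 = 109
  Z = 154
  F = -40 + 3·154 = 422
  E = 254 + 2·109 − 3·154 − 4·422 = -1678
  X = 79 − 2·422 + (-1678) = -2443
X: -873 − (-2443) = 1570

1570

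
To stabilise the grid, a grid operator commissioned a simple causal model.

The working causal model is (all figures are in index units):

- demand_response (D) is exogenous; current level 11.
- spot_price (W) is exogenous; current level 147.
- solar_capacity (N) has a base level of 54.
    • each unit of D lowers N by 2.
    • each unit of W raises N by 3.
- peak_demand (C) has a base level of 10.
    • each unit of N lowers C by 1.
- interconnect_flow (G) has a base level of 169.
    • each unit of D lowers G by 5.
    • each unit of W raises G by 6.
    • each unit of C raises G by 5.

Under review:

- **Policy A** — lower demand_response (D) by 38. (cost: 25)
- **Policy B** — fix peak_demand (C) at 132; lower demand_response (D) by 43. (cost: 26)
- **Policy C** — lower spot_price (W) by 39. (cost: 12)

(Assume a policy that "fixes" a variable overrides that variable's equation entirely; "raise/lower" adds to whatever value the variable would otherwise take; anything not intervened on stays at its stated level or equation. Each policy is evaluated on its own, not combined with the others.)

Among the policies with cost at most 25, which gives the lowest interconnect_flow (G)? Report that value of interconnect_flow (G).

-1509

Policy A (D − 38):
  D = 11 − 38 = -27
  W = 147
  N = 54 − 2·(-27) + 3·147 = 549
  C = 10 − 549 = -539
  G = 169 − 5·(-27) + 6·147 + 5·(-539) = -1509
Policy C (W − 39):
  D = 11
  W = 147 − 39 = 108
  N = 54 − 2·11 + 3·108 = 356
  C = 10 − 356 = -346
  G = 169 − 5·11 + 6·108 + 5·(-346) = -968
Comparing — Policy A: G=-1509, Policy C: G=-968. Lowest is -1509 (Policy A).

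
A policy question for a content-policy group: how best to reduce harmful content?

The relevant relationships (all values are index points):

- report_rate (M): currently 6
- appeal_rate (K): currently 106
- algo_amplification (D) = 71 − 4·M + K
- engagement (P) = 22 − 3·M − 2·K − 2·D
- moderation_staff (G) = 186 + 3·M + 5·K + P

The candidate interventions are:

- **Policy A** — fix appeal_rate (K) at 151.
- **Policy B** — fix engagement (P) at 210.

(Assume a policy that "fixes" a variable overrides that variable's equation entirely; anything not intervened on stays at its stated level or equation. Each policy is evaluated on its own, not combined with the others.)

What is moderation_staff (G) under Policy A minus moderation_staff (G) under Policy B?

-679

Policy A (K := 151):
  M = 6
  K = 151
  D = 71 − 4·6 + 151 = 198
  P = 22 − 3·6 − 2·151 − 2·198 = -694
  G = 186 + 3·6 + 5·151 + (-694) = 265
Policy B (P := 210):
  M = 6
  K = 106
  D = 71 − 4·6 + 106 = 153
  P = 210
  G = 186 + 3·6 + 5·106 + 210 = 944
G: 265 − 944 = -679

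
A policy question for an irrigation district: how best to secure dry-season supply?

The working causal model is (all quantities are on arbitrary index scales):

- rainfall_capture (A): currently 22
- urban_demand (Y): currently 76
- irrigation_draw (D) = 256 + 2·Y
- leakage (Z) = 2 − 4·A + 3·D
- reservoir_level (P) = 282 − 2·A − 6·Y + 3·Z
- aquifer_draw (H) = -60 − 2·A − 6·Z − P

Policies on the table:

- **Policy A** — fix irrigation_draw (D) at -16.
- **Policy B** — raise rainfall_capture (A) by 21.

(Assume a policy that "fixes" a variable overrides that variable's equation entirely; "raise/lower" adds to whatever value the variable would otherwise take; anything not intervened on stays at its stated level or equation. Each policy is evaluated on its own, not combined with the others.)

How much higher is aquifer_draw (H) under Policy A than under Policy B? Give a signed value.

Policy A (D := -16):
  A = 22
  Y = 76
  D = -16
  Z = 2 − 4·22 + 3·(-16) = -134
  P = 282 − 2·22 − 6·76 + 3·(-134) = -620
  H = -60 − 2·22 − 6·(-134) − (-620) = 1320
Policy B (A + 21):
  A = 22 + 21 = 43
  Y = 76
  D = 256 + 2·76 = 408
  Z = 2 − 4·43 + 3·408 = 1054
  P = 282 − 2·43 − 6·76 + 3·1054 = 2902
  H = -60 − 2·43 − 6·1054 − 2902 = -9372
H: 1320 − (-9372) = 10692

10692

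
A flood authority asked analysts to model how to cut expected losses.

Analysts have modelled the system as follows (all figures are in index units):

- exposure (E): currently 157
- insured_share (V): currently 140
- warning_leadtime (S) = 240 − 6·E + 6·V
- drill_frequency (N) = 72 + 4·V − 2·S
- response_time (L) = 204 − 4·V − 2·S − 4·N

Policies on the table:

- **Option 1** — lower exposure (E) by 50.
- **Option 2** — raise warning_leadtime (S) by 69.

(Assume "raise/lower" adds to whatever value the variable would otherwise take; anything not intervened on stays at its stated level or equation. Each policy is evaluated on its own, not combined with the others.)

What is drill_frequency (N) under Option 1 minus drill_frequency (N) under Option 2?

-462

Option 1 (E − 50):
  E = 157 − 50 = 107
  V = 140
  S = 240 − 6·107 + 6·140 = 438
  N = 72 + 4·140 − 2·438 = -244
Option 2 (S + 69):
  E = 157
  V = 140
  S = 240 − 6·157 + 6·140 (+69 from intervention) = 207
  N = 72 + 4·140 − 2·207 = 218
N: -244 − 218 = -462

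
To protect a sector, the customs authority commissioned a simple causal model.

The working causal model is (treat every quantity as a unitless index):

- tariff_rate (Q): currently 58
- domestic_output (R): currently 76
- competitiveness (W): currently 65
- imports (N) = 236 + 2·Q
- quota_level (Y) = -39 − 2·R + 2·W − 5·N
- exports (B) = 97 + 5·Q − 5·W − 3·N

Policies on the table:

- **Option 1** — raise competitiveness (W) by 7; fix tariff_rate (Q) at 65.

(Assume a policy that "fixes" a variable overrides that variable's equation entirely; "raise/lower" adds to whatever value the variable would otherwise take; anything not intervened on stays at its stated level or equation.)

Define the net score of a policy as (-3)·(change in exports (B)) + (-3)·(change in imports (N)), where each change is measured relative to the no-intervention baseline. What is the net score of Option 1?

84

Baseline:
  Q = 58
  W = 65
  N = 236 + 2·58 = 352
  B = 97 + 5·58 − 5·65 − 3·352 = -994
Option 1 (W + 7, Q := 65):
  Q = 65
  W = 65 + 7 = 72
  N = 236 + 2·65 = 366
  B = 97 + 5·65 − 5·72 − 3·366 = -1036
ΔB = -1036 − (-994) = -42; ΔN = 366 − 352 = 14
Score = (-3)·(-42) + (-3)·14 = 84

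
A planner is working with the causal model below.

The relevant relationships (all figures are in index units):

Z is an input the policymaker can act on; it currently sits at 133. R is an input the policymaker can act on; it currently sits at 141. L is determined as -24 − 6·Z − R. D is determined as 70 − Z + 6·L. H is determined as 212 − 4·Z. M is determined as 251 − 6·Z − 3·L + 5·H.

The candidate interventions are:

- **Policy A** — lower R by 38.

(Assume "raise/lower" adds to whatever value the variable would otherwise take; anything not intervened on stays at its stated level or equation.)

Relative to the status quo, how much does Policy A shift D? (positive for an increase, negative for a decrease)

Baseline:
  Z = 133
  R = 141
  L = -24 − 6·133 − 141 = -963
  D = 70 − 133 + 6·(-963) = -5841
Policy A (R − 38):
  Z = 133
  R = 141 − 38 = 103
  L = -24 − 6·133 − 103 = -925
  D = 70 − 133 + 6·(-925) = -5613
Change in D: -5613 − (-5841) = 228

228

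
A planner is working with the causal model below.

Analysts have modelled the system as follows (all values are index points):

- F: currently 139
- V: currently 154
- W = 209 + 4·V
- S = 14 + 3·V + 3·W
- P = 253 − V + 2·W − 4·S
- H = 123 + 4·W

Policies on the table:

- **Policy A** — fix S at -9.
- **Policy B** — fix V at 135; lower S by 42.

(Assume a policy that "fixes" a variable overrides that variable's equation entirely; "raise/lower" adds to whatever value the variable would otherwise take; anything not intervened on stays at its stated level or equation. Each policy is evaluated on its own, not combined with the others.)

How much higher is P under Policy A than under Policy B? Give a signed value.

Policy A (S := -9):
  V = 154
  W = 209 + 4·154 = 825
  S = -9
  P = 253 − 154 + 2·825 − 4·(-9) = 1785
Policy B (V := 135, S − 42):
  V = 135
  W = 209 + 4·135 = 749
  S = 14 + 3·135 + 3·749 (−42 from intervention) = 2624
  P = 253 − 135 + 2·749 − 4·2624 = -8880
P: 1785 − (-8880) = 10665

10665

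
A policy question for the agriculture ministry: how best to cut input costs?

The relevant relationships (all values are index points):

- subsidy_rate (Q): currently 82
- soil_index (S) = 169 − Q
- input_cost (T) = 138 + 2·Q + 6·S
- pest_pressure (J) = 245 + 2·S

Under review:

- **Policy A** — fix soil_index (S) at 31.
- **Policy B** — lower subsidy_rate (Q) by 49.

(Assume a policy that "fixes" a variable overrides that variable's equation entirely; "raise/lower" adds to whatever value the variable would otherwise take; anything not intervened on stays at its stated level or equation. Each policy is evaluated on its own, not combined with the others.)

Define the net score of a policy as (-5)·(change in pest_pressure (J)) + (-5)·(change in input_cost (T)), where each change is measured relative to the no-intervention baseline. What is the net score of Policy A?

2240

Baseline:
  Q = 82
  S = 169 − 82 = 87
  T = 138 + 2·82 + 6·87 = 824
  J = 245 + 2·87 = 419
Policy A (S := 31):
  Q = 82
  S = 31
  T = 138 + 2·82 + 6·31 = 488
  J = 245 + 2·31 = 307
ΔJ = 307 − 419 = -112; ΔT = 488 − 824 = -336
Score = (-5)·(-112) + (-5)·(-336) = 2240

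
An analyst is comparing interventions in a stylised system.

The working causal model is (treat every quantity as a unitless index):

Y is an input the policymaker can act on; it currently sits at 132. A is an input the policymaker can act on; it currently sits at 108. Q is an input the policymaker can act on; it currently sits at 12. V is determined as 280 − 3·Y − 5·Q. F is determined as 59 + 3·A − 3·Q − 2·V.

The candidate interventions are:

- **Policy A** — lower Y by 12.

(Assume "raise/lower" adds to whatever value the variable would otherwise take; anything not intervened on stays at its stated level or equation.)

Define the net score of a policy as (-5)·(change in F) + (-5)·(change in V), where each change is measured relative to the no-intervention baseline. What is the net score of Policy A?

180

Baseline:
  Y = 132
  A = 108
  Q = 12
  V = 280 − 3·132 − 5·12 = -176
  F = 59 + 3·108 − 3·12 − 2·(-176) = 699
Policy A (Y − 12):
  Y = 132 − 12 = 120
  A = 108
  Q = 12
  V = 280 − 3·120 − 5·12 = -140
  F = 59 + 3·108 − 3·12 − 2·(-140) = 627
ΔF = 627 − 699 = -72; ΔV = -140 − (-176) = 36
Score = (-5)·(-72) + (-5)·36 = 180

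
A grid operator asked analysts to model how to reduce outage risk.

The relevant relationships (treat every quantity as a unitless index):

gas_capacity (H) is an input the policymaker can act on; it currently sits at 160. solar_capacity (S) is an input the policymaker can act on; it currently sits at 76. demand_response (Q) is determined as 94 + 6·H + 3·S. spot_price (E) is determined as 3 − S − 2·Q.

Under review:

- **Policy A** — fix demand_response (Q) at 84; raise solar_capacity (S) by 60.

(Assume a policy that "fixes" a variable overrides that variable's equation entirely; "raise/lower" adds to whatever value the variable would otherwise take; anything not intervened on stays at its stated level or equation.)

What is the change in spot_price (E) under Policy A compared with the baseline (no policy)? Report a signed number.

Baseline:
  H = 160
  S = 76
  Q = 94 + 6·160 + 3·76 = 1282
  E = 3 − 76 − 2·1282 = -2637
Policy A (Q := 84, S + 60):
  H = 160
  S = 76 + 60 = 136
  Q = 84
  E = 3 − 136 − 2·84 = -301
Change in E: -301 − (-2637) = 2336

2336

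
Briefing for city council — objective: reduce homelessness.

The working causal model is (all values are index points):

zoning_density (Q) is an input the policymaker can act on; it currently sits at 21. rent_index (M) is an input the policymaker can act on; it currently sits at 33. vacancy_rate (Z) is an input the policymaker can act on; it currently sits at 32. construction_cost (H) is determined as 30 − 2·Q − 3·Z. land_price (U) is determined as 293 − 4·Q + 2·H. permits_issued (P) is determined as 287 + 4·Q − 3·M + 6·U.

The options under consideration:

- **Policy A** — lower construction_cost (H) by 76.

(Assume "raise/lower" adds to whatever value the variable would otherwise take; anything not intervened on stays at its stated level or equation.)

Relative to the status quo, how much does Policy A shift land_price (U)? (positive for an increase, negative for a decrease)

Baseline:
  Q = 21
  Z = 32
  H = 30 − 2·21 − 3·32 = -108
  U = 293 − 4·21 + 2·(-108) = -7
Policy A (H − 76):
  Q = 21
  Z = 32
  H = 30 − 2·21 − 3·32 (−76 from intervention) = -184
  U = 293 − 4·21 + 2·(-184) = -159
Change in U: -159 − (-7) = -152

-152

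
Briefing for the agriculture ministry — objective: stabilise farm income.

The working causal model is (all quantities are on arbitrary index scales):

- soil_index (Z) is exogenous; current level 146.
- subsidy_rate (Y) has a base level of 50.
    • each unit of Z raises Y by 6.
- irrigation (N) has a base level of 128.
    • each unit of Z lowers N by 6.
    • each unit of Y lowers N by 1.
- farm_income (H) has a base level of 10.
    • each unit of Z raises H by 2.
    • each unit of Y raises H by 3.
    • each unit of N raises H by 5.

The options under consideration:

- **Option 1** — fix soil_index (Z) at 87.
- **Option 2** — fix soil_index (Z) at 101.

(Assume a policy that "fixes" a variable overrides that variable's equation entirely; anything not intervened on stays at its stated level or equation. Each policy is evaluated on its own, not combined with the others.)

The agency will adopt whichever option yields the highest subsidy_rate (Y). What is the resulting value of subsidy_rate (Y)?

Option 1 (Z := 87):
  Z = 87
  Y = 50 + 6·87 = 572
Option 2 (Z := 101):
  Z = 101
  Y = 50 + 6·101 = 656
Comparing — Option 1: Y=572, Option 2: Y=656. Highest is 656 (Option 2).

656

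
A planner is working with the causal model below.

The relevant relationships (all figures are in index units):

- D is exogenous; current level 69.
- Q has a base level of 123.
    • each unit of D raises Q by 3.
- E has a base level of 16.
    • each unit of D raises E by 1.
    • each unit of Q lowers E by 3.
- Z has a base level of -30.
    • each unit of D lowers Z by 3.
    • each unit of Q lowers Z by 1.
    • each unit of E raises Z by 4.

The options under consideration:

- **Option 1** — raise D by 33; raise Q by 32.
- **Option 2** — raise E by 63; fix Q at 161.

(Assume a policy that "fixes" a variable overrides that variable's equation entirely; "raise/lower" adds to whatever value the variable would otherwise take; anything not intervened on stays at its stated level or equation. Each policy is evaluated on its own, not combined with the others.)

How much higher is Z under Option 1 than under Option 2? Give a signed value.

Option 1 (D + 33, Q + 32):
  D = 69 + 33 = 102
  Q = 123 + 3·102 (+32 from intervention) = 461
  E = 16 + 102 − 3·461 = -1265
  Z = -30 − 3·102 − 461 + 4·(-1265) = -5857
Option 2 (E + 63, Q := 161):
  D = 69
  Q = 161
  E = 16 + 69 − 3·161 (+63 from intervention) = -335
  Z = -30 − 3·69 − 161 + 4·(-335) = -1738
Z: -5857 − (-1738) = -4119

-4119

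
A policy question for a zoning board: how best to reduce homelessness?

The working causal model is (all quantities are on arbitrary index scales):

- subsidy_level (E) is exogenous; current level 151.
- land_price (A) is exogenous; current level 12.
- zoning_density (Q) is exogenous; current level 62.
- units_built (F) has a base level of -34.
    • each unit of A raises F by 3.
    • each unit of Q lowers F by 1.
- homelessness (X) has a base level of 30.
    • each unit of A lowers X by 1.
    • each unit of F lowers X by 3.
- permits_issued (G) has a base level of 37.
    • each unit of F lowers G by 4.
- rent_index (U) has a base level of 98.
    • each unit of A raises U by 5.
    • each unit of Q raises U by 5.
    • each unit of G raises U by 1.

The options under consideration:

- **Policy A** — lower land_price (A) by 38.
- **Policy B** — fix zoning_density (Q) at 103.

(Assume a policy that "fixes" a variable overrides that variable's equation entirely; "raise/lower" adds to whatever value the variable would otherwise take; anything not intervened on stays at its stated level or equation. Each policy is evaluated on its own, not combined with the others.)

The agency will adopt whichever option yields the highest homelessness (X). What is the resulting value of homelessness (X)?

Policy A (A − 38):
  A = 12 − 38 = -26
  Q = 62
  F = -34 + 3·(-26) − 62 = -174
  X = 30 − (-26) − 3·(-174) = 578
Policy B (Q := 103):
  A = 12
  Q = 103
  F = -34 + 3·12 − 103 = -101
  X = 30 − 12 − 3·(-101) = 321
Comparing — Policy A: X=578, Policy B: X=321. Highest is 578 (Policy A).

578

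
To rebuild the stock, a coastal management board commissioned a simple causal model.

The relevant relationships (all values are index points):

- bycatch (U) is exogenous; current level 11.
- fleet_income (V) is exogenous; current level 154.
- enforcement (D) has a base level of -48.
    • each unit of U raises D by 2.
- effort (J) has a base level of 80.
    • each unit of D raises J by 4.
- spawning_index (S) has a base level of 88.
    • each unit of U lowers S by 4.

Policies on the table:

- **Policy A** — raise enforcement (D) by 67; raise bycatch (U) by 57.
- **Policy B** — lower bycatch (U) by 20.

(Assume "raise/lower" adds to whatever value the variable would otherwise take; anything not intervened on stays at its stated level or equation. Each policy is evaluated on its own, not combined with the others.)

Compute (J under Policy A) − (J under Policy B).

884

Policy A (D + 67, U + 57):
  U = 11 + 57 = 68
  D = -48 + 2·68 (+67 from intervention) = 155
  J = 80 + 4·155 = 700
Policy B (U − 20):
  U = 11 − 20 = -9
  D = -48 + 2·(-9) = -66
  J = 80 + 4·(-66) = -184
J: 700 − (-184) = 884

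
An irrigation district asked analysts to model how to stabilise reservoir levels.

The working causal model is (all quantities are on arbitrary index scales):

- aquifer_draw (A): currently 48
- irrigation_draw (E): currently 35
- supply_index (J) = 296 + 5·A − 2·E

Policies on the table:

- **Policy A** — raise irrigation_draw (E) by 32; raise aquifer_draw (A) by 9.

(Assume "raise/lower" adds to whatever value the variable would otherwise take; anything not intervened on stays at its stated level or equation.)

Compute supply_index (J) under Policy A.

Policy A (E + 32, A + 9):
  A = 48 + 9 = 57
  E = 35 + 32 = 67
  J = 296 + 5·57 − 2·67 = 447

447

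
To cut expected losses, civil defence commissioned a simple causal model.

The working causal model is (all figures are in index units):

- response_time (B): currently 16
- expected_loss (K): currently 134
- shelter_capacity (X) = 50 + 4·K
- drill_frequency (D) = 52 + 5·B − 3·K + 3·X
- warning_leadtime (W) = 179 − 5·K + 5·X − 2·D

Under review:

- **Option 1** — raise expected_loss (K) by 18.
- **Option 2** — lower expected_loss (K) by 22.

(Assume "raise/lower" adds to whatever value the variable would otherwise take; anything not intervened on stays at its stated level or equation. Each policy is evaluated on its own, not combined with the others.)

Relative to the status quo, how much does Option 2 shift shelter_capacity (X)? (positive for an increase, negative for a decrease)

Baseline:
  K = 134
  X = 50 + 4·134 = 586
Option 2 (K − 22):
  K = 134 − 22 = 112
  X = 50 + 4·112 = 498
Change in X: 498 − 586 = -88

-88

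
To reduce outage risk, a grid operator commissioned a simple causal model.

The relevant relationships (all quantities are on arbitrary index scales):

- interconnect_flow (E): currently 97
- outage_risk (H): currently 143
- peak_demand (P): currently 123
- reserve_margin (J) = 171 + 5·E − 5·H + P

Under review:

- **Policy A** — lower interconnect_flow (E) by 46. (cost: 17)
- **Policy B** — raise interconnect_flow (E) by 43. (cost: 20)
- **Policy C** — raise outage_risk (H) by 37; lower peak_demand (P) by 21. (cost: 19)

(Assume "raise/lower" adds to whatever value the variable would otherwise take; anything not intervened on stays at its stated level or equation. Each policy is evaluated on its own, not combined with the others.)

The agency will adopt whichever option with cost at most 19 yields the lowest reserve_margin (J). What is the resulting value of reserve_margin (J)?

Policy A (E − 46):
  E = 97 − 46 = 51
  H = 143
  P = 123
  J = 171 + 5·51 − 5·143 + 123 = -166
Policy C (H + 37, P − 21):
  E = 97
  H = 143 + 37 = 180
  P = 123 − 21 = 102
  J = 171 + 5·97 − 5·180 + 102 = -142
Comparing — Policy A: J=-166, Policy C: J=-142. Lowest is -166 (Policy A).

-166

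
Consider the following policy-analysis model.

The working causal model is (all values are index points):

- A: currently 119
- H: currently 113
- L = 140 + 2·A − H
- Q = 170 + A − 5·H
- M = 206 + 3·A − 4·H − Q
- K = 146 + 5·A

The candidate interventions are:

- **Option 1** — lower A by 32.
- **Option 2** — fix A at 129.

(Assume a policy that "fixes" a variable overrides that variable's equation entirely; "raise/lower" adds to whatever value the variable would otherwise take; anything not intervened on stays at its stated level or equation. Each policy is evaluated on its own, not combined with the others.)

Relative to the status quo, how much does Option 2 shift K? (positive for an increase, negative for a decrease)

50

Baseline:
  A = 119
  K = 146 + 5·119 = 741
Option 2 (A := 129):
  A = 129
  K = 146 + 5·129 = 791
Change in K: 791 − 741 = 50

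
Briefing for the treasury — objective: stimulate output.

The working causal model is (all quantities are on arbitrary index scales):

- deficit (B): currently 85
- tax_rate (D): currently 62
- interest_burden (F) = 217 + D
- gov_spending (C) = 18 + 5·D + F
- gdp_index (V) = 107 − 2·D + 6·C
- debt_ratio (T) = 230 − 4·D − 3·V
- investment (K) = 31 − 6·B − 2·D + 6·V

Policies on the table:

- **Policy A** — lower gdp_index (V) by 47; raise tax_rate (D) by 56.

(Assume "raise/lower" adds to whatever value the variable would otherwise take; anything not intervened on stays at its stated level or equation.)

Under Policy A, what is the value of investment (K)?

32177

Policy A (V − 47, D + 56):
  B = 85
  D = 62 + 56 = 118
  F = 217 + 118 = 335
  C = 18 + 5·118 + 335 = 943
  V = 107 − 2·118 + 6·943 (−47 from intervention) = 5482
  K = 31 − 6·85 − 2·118 + 6·5482 = 32177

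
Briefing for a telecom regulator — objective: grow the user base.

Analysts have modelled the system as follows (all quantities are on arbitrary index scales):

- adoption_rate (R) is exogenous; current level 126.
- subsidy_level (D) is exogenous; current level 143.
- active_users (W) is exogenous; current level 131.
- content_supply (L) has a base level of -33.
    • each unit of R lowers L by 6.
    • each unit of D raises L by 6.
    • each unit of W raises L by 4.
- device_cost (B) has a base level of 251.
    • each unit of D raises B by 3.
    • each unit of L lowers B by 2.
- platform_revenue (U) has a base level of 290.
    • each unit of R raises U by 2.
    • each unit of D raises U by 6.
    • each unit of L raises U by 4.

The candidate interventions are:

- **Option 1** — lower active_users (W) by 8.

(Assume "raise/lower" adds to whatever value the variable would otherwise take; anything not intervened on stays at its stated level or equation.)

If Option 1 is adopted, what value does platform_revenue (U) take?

Option 1 (W − 8):
  R = 126
  D = 143
  W = 131 − 8 = 123
  L = -33 − 6·126 + 6·143 + 4·123 = 561
  U = 290 + 2·126 + 6·143 + 4·561 = 3644

3644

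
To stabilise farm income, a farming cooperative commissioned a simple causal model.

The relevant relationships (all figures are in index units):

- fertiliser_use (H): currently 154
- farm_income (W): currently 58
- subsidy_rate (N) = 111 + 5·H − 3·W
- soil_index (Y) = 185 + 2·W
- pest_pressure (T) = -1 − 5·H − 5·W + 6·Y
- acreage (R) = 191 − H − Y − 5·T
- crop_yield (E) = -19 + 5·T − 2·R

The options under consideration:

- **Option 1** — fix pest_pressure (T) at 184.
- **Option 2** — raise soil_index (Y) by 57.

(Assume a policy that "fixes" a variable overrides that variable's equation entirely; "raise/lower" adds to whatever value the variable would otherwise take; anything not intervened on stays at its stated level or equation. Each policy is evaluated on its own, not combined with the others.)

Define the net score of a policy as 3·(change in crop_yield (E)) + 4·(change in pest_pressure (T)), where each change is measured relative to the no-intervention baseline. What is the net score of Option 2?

Baseline:
  H = 154
  W = 58
  Y = 185 + 2·58 = 301
  T = -1 − 5·154 − 5·58 + 6·301 = 745
  R = 191 − 154 − 301 − 5·745 = -3989
  E = -19 + 5·745 − 2·(-3989) = 11684
Option 2 (Y + 57):
  H = 154
  W = 58
  Y = 185 + 2·58 (+57 from intervention) = 358
  T = -1 − 5·154 − 5·58 + 6·358 = 1087
  R = 191 − 154 − 358 − 5·1087 = -5756
  E = -19 + 5·1087 − 2·(-5756) = 16928
ΔE = 16928 − 11684 = 5244; ΔT = 1087 − 745 = 342
Score = 3·5244 + 4·342 = 17100

17100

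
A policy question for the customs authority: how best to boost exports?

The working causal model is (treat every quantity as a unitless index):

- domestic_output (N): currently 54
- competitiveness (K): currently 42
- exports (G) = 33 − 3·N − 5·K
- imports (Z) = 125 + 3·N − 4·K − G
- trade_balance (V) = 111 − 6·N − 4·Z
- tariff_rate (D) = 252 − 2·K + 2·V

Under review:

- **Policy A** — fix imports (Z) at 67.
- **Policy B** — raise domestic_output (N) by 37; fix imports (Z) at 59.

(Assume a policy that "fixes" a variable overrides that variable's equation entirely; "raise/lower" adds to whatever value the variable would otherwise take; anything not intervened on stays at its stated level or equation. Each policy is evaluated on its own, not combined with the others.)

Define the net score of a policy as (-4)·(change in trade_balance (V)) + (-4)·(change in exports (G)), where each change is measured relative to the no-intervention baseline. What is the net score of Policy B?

Baseline:
  N = 54
  K = 42
  G = 33 − 3·54 − 5·42 = -339
  Z = 125 + 3·54 − 4·42 − (-339) = 458
  V = 111 − 6·54 − 4·458 = -2045
Policy B (N + 37, Z := 59):
  N = 54 + 37 = 91
  K = 42
  G = 33 − 3·91 − 5·42 = -450
  Z = 59
  V = 111 − 6·91 − 4·59 = -671
ΔV = -671 − (-2045) = 1374; ΔG = -450 − (-339) = -111
Score = (-4)·1374 + (-4)·(-111) = -5052

-5052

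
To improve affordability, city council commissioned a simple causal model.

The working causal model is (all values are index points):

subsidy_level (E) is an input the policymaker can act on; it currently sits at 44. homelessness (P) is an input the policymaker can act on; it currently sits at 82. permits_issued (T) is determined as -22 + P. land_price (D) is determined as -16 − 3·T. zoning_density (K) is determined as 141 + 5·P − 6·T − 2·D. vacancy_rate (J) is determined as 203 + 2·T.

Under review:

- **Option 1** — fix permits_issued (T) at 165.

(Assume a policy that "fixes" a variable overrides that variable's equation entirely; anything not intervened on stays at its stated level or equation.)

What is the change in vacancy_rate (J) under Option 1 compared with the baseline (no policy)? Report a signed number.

Baseline:
  P = 82
  T = -22 + 82 = 60
  J = 203 + 2·60 = 323
Option 1 (T := 165):
  P = 82
  T = 165
  J = 203 + 2·165 = 533
Change in J: 533 − 323 = 210

210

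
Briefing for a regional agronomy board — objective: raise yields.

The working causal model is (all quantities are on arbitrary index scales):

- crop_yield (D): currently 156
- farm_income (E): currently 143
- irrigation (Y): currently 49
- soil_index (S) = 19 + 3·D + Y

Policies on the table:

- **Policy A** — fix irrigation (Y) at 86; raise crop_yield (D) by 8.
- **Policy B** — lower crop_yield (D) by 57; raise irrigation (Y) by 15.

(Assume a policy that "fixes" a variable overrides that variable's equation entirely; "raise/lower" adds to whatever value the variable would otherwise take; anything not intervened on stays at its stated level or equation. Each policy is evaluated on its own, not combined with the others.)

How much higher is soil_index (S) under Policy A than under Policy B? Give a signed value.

Policy A (Y := 86, D + 8):
  D = 156 + 8 = 164
  Y = 86
  S = 19 + 3·164 + 86 = 597
Policy B (D − 57, Y + 15):
  D = 156 − 57 = 99
  Y = 49 + 15 = 64
  S = 19 + 3·99 + 64 = 380
S: 597 − 380 = 217

217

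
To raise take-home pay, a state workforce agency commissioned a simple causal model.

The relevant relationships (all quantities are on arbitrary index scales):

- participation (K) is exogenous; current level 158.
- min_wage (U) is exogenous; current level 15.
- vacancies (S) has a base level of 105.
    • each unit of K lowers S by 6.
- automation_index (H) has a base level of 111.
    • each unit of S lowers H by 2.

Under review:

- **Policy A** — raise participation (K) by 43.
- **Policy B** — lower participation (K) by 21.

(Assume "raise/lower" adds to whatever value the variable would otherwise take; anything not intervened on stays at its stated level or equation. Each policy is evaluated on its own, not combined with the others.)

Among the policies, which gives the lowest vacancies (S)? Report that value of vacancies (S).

Policy A (K + 43):
  K = 158 + 43 = 201
  S = 105 − 6·201 = -1101
Policy B (K − 21):
  K = 158 − 21 = 137
  S = 105 − 6·137 = -717
Comparing — Policy A: S=-1101, Policy B: S=-717. Lowest is -1101 (Policy A).

-1101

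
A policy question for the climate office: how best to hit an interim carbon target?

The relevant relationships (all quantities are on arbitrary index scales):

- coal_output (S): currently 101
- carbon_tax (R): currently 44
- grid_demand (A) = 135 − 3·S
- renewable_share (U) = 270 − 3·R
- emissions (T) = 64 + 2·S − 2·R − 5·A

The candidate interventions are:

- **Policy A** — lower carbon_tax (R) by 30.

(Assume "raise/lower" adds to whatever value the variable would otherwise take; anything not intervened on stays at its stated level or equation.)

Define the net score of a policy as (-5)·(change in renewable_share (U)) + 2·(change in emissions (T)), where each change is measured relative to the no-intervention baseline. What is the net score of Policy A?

-330

Baseline:
  S = 101
  R = 44
  A = 135 − 3·101 = -168
  U = 270 − 3·44 = 138
  T = 64 + 2·101 − 2·44 − 5·(-168) = 1018
Policy A (R − 30):
  S = 101
  R = 44 − 30 = 14
  A = 135 − 3·101 = -168
  U = 270 − 3·14 = 228
  T = 64 + 2·101 − 2·14 − 5·(-168) = 1078
ΔU = 228 − 138 = 90; ΔT = 1078 − 1018 = 60
Score = (-5)·90 + 2·60 = -330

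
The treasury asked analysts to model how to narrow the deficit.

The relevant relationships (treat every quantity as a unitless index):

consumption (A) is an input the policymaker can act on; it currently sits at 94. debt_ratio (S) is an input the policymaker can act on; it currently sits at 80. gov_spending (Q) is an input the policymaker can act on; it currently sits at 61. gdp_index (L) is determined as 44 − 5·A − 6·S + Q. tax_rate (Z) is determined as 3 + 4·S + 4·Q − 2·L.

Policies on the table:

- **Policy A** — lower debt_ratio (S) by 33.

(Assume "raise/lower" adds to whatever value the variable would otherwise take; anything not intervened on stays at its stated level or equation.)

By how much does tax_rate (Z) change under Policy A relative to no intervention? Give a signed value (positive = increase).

Baseline:
  A = 94
  S = 80
  Q = 61
  L = 44 − 5·94 − 6·80 + 61 = -845
  Z = 3 + 4·80 + 4·61 − 2·(-845) = 2257
Policy A (S − 33):
  A = 94
  S = 80 − 33 = 47
  Q = 61
  L = 44 − 5·94 − 6·47 + 61 = -647
  Z = 3 + 4·47 + 4·61 − 2·(-647) = 1729
Change in Z: 1729 − 2257 = -528

-528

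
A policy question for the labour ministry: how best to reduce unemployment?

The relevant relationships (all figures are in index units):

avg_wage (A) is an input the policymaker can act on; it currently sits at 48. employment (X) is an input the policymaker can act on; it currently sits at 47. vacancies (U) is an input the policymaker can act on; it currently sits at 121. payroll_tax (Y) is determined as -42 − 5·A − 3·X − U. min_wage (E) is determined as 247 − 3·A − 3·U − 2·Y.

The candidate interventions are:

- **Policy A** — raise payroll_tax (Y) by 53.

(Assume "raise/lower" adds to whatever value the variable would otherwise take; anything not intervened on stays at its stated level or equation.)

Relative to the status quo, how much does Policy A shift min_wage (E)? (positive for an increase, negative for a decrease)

Baseline:
  A = 48
  X = 47
  U = 121
  Y = -42 − 5·48 − 3·47 − 121 = -544
  E = 247 − 3·48 − 3·121 − 2·(-544) = 828
Policy A (Y + 53):
  A = 48
  X = 47
  U = 121
  Y = -42 − 5·48 − 3·47 − 121 (+53 from intervention) = -491
  E = 247 − 3·48 − 3·121 − 2·(-491) = 722
Change in E: 722 − 828 = -106

-106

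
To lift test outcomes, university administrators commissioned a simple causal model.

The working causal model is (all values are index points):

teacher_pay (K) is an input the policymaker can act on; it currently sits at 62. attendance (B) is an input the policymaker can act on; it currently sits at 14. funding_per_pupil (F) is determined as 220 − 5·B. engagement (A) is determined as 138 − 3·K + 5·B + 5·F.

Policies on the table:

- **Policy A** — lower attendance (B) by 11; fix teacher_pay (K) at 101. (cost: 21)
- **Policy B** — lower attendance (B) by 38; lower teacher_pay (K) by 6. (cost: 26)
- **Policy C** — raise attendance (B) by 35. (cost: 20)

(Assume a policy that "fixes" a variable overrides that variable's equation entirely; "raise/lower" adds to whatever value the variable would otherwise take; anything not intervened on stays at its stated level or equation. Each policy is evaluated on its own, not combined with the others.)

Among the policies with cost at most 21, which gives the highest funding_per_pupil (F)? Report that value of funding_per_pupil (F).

Policy A (B − 11, K := 101):
  B = 14 − 11 = 3
  F = 220 − 5·3 = 205
Policy C (B + 35):
  B = 14 + 35 = 49
  F = 220 − 5·49 = -25
Comparing — Policy A: F=205, Policy C: F=-25. Highest is 205 (Policy A).

205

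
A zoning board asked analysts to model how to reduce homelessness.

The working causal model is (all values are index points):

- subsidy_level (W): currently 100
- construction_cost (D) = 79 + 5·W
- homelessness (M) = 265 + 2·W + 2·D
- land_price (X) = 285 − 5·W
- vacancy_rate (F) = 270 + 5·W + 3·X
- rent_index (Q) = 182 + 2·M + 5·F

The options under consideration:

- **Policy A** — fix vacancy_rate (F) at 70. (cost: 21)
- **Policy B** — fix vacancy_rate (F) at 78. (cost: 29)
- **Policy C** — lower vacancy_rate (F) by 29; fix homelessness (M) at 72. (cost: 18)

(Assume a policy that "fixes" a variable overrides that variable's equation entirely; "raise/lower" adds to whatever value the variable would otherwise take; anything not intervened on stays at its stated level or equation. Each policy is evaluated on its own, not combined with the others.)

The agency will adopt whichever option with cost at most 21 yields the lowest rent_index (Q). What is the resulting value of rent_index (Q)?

Policy A (F := 70):
  W = 100
  D = 79 + 5·100 = 579
  M = 265 + 2·100 + 2·579 = 1623
  X = 285 − 5·100 = -215
  F = 70
  Q = 182 + 2·1623 + 5·70 = 3778
Policy C (F − 29, M := 72):
  W = 100
  D = 79 + 5·100 = 579
  M = 72
  X = 285 − 5·100 = -215
  F = 270 + 5·100 + 3·(-215) (−29 from intervention) = 96
  Q = 182 + 2·72 + 5·96 = 806
Comparing — Policy A: Q=3778, Policy C: Q=806. Lowest is 806 (Policy C).

806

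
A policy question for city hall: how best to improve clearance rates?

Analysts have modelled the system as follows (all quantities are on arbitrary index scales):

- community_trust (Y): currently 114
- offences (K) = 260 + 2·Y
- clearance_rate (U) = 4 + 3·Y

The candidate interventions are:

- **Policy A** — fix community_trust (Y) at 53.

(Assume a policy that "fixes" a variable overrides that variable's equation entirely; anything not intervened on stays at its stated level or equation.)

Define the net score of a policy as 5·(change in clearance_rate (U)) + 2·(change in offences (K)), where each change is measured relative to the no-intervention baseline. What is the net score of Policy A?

Baseline:
  Y = 114
  K = 260 + 2·114 = 488
  U = 4 + 3·114 = 346
Policy A (Y := 53):
  Y = 53
  K = 260 + 2·53 = 366
  U = 4 + 3·53 = 163
ΔU = 163 − 346 = -183; ΔK = 366 − 488 = -122
Score = 5·(-183) + 2·(-122) = -1159

-1159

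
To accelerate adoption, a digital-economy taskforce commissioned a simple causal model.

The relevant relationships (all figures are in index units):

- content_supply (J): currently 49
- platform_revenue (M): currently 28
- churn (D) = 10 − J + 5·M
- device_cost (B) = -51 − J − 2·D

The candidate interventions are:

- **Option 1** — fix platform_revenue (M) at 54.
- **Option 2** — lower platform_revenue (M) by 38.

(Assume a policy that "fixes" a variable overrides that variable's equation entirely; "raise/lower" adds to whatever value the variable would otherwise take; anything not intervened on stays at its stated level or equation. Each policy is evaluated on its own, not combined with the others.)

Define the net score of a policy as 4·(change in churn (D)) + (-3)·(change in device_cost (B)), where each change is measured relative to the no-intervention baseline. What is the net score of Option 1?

Baseline:
  J = 49
  M = 28
  D = 10 − 49 + 5·28 = 101
  B = -51 − 49 − 2·101 = -302
Option 1 (M := 54):
  J = 49
  M = 54
  D = 10 − 49 + 5·54 = 231
  B = -51 − 49 − 2·231 = -562
ΔD = 231 − 101 = 130; ΔB = -562 − (-302) = -260
Score = 4·130 + (-3)·(-260) = 1300

1300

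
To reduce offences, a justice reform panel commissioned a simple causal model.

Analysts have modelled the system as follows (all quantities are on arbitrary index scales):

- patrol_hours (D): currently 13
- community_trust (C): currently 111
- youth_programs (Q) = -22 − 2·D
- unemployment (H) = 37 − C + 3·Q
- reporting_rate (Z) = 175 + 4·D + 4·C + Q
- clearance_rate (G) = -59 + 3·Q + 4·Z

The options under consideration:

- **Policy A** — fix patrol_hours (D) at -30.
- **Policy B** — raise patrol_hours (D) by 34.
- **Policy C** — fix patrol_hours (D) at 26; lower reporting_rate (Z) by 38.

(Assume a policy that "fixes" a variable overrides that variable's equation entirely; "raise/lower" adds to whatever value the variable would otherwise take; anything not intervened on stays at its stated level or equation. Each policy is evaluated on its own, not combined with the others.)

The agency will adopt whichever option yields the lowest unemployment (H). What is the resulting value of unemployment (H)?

Policy A (D := -30):
  D = -30
  C = 111
  Q = -22 − 2·(-30) = 38
  H = 37 − 111 + 3·38 = 40
Policy B (D + 34):
  D = 13 + 34 = 47
  C = 111
  Q = -22 − 2·47 = -116
  H = 37 − 111 + 3·(-116) = -422
Policy C (D := 26, Z − 38):
  D = 26
  C = 111
  Q = -22 − 2·26 = -74
  H = 37 − 111 + 3·(-74) = -296
Comparing — Policy A: H=40, Policy B: H=-422, Policy C: H=-296. Lowest is -422 (Policy B).

-422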